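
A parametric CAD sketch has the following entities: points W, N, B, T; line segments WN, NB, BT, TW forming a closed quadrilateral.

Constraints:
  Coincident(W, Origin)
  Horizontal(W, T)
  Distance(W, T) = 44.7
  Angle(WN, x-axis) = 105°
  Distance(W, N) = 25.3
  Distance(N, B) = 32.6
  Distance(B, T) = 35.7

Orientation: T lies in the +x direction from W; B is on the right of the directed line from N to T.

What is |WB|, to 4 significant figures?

10.10

Checks: |NB| = 32.60 ✓; |BT| = 35.70 ✓.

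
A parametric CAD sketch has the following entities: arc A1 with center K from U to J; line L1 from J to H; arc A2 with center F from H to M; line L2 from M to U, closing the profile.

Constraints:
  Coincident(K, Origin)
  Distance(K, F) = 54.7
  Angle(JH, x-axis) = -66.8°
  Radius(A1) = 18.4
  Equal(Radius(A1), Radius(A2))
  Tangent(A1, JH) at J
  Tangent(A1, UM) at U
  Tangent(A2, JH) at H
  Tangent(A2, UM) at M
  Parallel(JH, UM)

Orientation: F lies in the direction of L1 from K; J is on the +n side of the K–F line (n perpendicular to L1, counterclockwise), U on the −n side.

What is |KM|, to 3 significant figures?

57.7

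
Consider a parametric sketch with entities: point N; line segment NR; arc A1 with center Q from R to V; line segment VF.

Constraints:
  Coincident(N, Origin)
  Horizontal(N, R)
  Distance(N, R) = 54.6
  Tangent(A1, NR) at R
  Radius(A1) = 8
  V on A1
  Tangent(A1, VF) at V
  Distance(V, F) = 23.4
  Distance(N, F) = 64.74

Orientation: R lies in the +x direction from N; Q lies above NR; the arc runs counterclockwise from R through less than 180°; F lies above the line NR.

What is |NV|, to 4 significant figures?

63.12

N is at the origin; NR is horizontal with |NR| = 54.6 and R on the +x side, so R = (54.60, 0.000). The tangent condition forces QR to be normal to NR, so Q = R + (0, 8) = (54.60, 8.000). Since QV ⟂ VF (tangency), |QF| = √(8.0² + 23.4²) = 24.73 regardless of where V sits on A1. So F lies on both circle(N, 64.74) and circle(Q, 24.73); the above-NR intersection is F = (55.88, 32.70). V is the foot of the tangent from F: V = (62.29, 10.19).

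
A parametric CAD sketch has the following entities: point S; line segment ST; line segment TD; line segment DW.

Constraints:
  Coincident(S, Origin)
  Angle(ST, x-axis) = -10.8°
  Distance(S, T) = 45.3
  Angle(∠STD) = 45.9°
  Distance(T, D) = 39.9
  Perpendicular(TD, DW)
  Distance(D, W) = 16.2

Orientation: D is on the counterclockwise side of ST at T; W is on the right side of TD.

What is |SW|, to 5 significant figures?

49.446

S is at the origin; ST runs at -10.8° with length 45.3, so T = 45.3·(cos -10.8°, sin -10.8°) = (44.498, -8.4884). ∠STD = 45.9°, so TD runs at -10.8° + (180° − 45.9°) = 123.30° from the x-axis; with |TD| = 39.9, D = T + 39.9·(cos 123.30°, sin 123.30°) = (22.592, 24.860). TD ⟂ DW; with |DW| = 16.2 on the right of TD, W = D + 16.2·(0.83581, 0.54902) = (36.132, 33.755). Then |SW| = |W − S| = 49.446.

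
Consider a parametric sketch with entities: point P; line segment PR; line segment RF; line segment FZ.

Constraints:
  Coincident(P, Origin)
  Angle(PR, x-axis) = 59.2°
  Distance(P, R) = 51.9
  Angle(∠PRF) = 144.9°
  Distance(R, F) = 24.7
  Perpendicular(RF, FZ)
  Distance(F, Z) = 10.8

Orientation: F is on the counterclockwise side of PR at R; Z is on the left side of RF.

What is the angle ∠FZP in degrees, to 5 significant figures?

105.83°

∠PRF = 144.9°, so RF runs at 59.2° + (180° − 144.9°) = 94.300° from the x-axis; with |RF| = 24.7, F = R + 24.7·(cos 94.300°, sin 94.300°) = (24.723, 69.210). RF is perpendicular to FZ; with |FZ| = 10.8 on the left of RF, Z = F + 10.8·(-0.99719, -0.074979) = (13.953, 68.401). Then cos ∠FZP = ZF·ZP / (|ZF||ZP|), giving 105.83°.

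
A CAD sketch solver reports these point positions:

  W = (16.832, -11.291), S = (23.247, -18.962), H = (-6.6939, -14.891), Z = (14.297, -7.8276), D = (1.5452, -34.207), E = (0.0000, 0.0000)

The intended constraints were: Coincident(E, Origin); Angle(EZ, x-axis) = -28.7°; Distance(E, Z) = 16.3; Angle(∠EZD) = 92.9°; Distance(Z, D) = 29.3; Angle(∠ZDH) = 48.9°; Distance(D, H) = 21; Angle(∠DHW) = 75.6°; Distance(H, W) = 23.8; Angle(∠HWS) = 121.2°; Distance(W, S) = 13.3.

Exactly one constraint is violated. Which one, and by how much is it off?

Distance(W, S) = 13.3 — off by 3.30.

E = (0.00, 0.00) ✓; EZ at -28.70° ✓; |EZ| = 16.30 ✓; ∠EZD = 92.90° ✓; |ZD| = 29.30 ✓; ∠ZDH = 48.90° ✓; |DH| = 21.00 ✓; ∠DHW = 75.60° ✓; |HW| = 23.80 ✓; ∠HWS = 121.2° ✓; |WS| = 10.00 ✗.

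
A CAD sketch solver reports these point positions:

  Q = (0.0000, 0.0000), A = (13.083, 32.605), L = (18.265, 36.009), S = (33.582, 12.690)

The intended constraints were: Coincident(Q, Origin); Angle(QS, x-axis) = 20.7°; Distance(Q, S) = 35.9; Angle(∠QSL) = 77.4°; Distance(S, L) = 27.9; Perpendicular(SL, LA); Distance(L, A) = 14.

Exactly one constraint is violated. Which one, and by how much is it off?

Distance(L, A) = 14 — off by 7.80.

Q = (0.00, 0.00) ✓; QS at 20.70° ✓; |QS| = 35.90 ✓; ∠QSL = 77.40° ✓; |SL| = 27.90 ✓; ∠(SL, LA) = 90.00° ✓; |LA| = 6.200 ✗.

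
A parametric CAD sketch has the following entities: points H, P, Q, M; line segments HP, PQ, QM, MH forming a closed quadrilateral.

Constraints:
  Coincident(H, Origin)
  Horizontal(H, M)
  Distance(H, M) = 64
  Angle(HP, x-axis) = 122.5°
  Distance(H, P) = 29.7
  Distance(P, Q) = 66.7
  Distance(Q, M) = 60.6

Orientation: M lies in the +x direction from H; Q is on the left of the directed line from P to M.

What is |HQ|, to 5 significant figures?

71.034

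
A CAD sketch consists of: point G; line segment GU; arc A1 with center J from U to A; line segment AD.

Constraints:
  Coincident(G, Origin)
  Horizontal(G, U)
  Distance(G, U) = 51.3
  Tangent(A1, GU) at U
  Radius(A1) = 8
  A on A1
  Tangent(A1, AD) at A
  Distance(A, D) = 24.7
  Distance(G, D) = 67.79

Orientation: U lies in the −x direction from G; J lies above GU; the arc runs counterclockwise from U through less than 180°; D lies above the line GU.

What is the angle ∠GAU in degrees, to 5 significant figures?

101.10°

G is at the origin; GU is horizontal with |GU| = 51.3 and U on the −x side, so U = (-51.300, 0.0000). Since A1 is tangent to GU there, JU ⟂ GU, so J = U + (0, 8) = (-51.300, 8.0000). Since JA ⟂ AD (tangency), |JD| = √(8.0² + 24.7²) = 25.963 regardless of where A sits on A1. So D lies on both circle(G, 67.79) and circle(J, 25.963); the above-GU intersection is D = (-59.400, 32.668). A is the foot of the tangent from D: A = (-44.838, 12.716).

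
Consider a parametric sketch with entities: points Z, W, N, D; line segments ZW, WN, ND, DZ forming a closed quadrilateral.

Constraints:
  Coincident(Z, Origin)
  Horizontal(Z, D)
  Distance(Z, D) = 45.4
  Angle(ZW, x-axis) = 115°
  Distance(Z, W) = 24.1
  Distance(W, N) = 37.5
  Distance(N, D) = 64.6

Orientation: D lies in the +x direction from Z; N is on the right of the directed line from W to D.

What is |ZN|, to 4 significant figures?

22.97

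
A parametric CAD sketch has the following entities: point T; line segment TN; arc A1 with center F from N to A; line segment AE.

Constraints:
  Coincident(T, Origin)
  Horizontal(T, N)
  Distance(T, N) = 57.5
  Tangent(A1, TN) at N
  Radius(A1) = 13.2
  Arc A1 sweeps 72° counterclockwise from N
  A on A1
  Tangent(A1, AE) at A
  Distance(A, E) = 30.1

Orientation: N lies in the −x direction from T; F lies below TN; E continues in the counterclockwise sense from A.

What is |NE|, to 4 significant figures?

43.62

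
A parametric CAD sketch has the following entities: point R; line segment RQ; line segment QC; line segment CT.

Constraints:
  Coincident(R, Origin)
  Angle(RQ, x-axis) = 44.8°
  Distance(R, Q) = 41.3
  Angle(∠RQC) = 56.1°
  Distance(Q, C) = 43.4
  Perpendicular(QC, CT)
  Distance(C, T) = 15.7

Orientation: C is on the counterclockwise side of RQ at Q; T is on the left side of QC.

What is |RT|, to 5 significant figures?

27.567

∠RQC = 56.1°, so QC runs at 44.8° + (180° − 56.1°) = 168.70° from the x-axis; with |QC| = 43.4, C = Q + 43.4·(cos 168.70°, sin 168.70°) = (-13.253, 37.605). QC ⟂ CT; with |CT| = 15.7 on the left of QC, T = C + 15.7·(-0.19595, -0.98061) = (-16.330, 22.210). Then |RT| = |T − R| = 27.567.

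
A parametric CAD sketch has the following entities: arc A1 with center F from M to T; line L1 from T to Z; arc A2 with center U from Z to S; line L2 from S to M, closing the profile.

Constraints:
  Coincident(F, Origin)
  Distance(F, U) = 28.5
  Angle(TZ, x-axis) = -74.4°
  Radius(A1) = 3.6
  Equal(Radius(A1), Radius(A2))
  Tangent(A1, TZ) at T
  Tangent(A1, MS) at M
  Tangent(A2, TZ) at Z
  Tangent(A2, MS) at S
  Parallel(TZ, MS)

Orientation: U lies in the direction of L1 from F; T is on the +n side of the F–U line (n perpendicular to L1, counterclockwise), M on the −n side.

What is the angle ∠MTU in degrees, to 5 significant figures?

82.801°

F is at the origin and U lies 28.5 along u from F, so U = 28.5·u = (7.6642, -27.450). Tangency of A1 to both parallel lines with radius 3.6 puts T and M at F ± 3.6·n: T = (3.4674, 0.96811), M = (-3.4674, -0.96811). Then cos ∠MTU = TM·TU / (|TM||TU|), giving 82.801°.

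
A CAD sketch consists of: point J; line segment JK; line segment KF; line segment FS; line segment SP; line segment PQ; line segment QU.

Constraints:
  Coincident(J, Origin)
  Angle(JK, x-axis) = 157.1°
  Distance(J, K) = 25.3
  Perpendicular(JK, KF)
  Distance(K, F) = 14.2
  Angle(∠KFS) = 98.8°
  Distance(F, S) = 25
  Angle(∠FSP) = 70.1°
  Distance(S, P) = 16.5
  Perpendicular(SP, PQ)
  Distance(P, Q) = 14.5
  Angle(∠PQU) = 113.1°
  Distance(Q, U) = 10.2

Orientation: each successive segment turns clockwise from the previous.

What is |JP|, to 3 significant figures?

4.19

J is at the origin; JK runs at 157.1° with length 25.3, so K = (-23.3, 9.84). JK ⟂ KF, so KF runs at 67.1°; with |KF| = 14.2, F = (-17.8, 22.9). ∠KFS = 98.8° gives FS at -14.1° from the x-axis; with |FS| = 25.0, S = (6.47, 16.8). ∠FSP = 70.1° gives SP at -124° from the x-axis; with |SP| = 16.5, P = (-2.76, 3.16). Then |JP| = |P − J| = 4.19.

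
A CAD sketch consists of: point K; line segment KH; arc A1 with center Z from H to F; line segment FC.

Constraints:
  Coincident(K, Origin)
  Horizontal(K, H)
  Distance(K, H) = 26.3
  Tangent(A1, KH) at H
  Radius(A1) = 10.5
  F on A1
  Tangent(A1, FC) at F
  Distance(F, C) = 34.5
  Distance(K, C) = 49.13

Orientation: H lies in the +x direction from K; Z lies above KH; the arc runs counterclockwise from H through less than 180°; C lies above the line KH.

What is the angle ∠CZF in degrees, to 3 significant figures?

73.1°

Checks: K = (0.00, 0.00) ✓; |ZF| = 10.50 ✓; ∠(ZF, FC) = 90.00° ✓; |FC| = 34.50 ✓; |KC| = 49.13 ✓.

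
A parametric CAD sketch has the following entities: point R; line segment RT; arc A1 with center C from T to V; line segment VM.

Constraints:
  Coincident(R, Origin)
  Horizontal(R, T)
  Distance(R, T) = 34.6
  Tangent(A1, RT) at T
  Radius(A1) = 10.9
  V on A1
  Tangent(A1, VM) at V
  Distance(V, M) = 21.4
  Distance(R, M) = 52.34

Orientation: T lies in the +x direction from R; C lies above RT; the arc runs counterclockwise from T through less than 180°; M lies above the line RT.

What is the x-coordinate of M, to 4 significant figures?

39.42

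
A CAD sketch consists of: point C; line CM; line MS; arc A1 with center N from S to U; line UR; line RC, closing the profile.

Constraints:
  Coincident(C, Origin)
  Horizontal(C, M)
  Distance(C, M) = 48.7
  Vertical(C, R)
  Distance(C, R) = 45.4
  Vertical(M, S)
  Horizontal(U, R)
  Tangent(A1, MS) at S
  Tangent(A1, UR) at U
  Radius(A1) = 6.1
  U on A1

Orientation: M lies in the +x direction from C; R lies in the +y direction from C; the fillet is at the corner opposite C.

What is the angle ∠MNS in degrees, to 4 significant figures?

81.18°

C is at the origin; C and M share the same y with |CM| = 48.7 and M on the +x side, so M = (48.70, 0.000). CR is vertical with |CR| = 45.4 and R on the +y side, so R = (0.000, 45.40). The virtual corner opposite C is at (48.70, 45.40). Since A1 is tangent to MS there, NS ⟂ MS and the tangent condition forces NU to be normal to UR, with radius 6.1, so the center N sits 6.1 in from both sides at N = (42.60, 39.30). That places the tangent points at S = (48.70, 39.30) on MS and U = (42.60, 45.40) on UR. Then cos ∠MNS = NM·NS / (|NM||NS|), giving 81.18°.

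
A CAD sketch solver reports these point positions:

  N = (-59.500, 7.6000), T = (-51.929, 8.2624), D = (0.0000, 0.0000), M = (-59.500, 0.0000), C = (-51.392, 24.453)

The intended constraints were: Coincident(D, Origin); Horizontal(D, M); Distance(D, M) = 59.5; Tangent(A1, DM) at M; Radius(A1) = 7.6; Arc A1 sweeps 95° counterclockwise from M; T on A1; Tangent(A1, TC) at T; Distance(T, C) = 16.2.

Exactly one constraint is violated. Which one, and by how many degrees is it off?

Tangent(A1, TC) at T — off by 6.90°.

D = (0.00, 0.00) ✓; D.y = 0.00, M.y = 0.00 ✓; |DM| = 59.50 ✓; ∠(NM, MD) = 90.00° ✓; |NM| = 7.600 ✓; bearing(N→T) − bearing(N→M) = 95.00° ✓; |NT| = 7.600 ✓; ∠(NT, TC) = 96.90° ✗; |TC| = 16.20 ✓.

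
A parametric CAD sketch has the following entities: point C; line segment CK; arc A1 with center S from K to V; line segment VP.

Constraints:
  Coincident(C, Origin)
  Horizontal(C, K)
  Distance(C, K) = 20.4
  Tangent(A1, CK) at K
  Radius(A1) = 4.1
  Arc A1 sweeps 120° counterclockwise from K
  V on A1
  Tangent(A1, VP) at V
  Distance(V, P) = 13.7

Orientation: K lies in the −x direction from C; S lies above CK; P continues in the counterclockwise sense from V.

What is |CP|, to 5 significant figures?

29.769

On A1, K sits at bearing -90° from S; a 120° counterclockwise sweep puts V at bearing 30°, so V = S + 4.1·(cos 30°, sin 30°) = (-16.849, 6.1500). The tangent condition forces SV to be normal to VP, so VP runs along (−sin 30°, cos 30°); with |VP| = 13.7, P = (-23.699, 18.015). Then |CP| = |P − C| = 29.769.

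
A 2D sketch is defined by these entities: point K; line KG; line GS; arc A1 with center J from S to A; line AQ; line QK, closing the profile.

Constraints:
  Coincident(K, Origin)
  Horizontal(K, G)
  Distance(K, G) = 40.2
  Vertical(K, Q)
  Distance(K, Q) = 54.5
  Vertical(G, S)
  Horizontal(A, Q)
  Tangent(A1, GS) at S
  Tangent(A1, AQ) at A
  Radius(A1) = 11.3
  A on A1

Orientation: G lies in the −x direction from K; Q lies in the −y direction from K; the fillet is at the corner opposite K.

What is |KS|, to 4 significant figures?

59.01

K is at the origin; K and G share the same y with |KG| = 40.2 and G on the −x side, so G = (-40.20, 0.000). K and Q share the same x with |KQ| = 54.5 and Q on the −y side, so Q = (0.000, -54.50). The virtual corner opposite K is at (-40.20, -54.50). Tangency of A1 to GS means the radius JS is perpendicular to GS and since A1 is tangent to AQ there, JA ⟂ AQ, with radius 11.3, so the center J sits 11.3 in from both sides at J = (-28.90, -43.20). That places the tangent points at S = (-40.20, -43.20) on GS and A = (-28.90, -54.50) on AQ. Then |KS| = |S − K| = 59.01.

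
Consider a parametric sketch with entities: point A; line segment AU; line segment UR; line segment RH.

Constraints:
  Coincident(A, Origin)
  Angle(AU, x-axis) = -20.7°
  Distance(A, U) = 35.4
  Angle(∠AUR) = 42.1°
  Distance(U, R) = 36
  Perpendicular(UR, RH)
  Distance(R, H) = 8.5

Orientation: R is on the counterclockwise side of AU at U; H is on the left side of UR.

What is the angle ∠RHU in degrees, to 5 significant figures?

76.715°

∠AUR = 42.1°, so UR runs at -20.7° + (180° − 42.1°) = 117.20° from the x-axis; with |UR| = 36.0, R = U + 36.0·(cos 117.20°, sin 117.20°) = (16.659, 19.506). UR ⟂ RH; with |RH| = 8.5 on the left of UR, H = R + 8.5·(-0.88942, -0.45710) = (9.0992, 15.621). Then cos ∠RHU = HR·HU / (|HR||HU|), giving 76.715°.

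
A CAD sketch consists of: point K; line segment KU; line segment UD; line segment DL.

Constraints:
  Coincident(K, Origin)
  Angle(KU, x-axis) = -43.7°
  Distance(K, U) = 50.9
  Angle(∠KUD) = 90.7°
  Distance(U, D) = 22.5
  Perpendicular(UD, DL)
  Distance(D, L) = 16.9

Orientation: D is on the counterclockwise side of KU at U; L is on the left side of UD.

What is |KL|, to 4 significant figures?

41.11

K is at the origin; KU runs at -43.7° with length 50.9, so U = 50.9·(cos -43.7°, sin -43.7°) = (36.80, -35.17). ∠KUD = 90.7°, so UD runs at -43.7° + (180° − 90.7°) = 45.60° from the x-axis; with |UD| = 22.5, D = U + 22.5·(cos 45.60°, sin 45.60°) = (52.54, -19.09). UD ⟂ DL; with |DL| = 16.9 on the left of UD, L = D + 16.9·(-0.7145, 0.6997) = (40.47, -7.266). Then |KL| = |L − K| = 41.11.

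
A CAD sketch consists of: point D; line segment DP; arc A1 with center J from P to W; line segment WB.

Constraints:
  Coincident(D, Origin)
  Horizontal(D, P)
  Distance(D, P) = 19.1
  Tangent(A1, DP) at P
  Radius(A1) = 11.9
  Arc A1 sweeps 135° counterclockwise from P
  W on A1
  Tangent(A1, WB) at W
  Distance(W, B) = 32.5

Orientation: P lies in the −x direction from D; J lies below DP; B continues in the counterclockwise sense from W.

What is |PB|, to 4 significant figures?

45.68

D is at the origin; D and P share the same y with |DP| = 19.1 and P on the −x side, so P = (-19.10, 0.000). The tangent condition forces JP to be normal to DP, so J = P + (0, -11.9) = (-19.10, -11.90). On A1, P sits at bearing 90° from J; a 135° counterclockwise sweep puts W at bearing 225°, so W = J + 11.9·(cos 225°, sin 225°) = (-27.51, -20.31). The tangent condition forces JW to be normal to WB, so WB runs along (−sin 225°, cos 225°); with |WB| = 32.5, B = (-4.534, -43.30). Then |PB| = |B − P| = 45.68.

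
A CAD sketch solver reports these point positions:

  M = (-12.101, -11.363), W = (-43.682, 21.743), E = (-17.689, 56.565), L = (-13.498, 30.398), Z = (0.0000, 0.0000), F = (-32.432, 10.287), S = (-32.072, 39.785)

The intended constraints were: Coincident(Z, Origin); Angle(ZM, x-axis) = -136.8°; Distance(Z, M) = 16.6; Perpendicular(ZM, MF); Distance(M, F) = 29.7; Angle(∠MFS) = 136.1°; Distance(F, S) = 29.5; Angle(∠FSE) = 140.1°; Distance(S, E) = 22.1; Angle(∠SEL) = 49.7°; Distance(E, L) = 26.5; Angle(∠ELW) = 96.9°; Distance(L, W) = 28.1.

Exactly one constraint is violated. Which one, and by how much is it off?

Distance(L, W) = 28.1 — off by 3.30.

Z = (0.00, 0.00) ✓; ZM at -136.8° ✓; |ZM| = 16.60 ✓; ∠(ZM, MF) = 90.00° ✓; |MF| = 29.70 ✓; ∠MFS = 136.1° ✓; |FS| = 29.50 ✓; ∠FSE = 140.1° ✓; |SE| = 22.10 ✓; ∠SEL = 49.70° ✓; |EL| = 26.50 ✓; ∠ELW = 96.90° ✓; |LW| = 31.40 ✗.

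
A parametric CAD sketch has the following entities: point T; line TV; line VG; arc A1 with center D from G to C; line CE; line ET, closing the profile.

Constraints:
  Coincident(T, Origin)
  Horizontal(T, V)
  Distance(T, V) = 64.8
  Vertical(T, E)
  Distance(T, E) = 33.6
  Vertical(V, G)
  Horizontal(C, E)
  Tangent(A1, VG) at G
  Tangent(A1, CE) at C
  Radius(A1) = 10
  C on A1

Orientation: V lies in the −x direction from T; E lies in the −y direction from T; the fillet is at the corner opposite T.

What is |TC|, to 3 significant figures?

64.3

The virtual corner opposite T is at (-64.8, -33.6). The tangent condition forces DG to be normal to VG and the tangent condition forces DC to be normal to CE, with radius 10.0, so the center D sits 10.0 in from both sides at D = (-54.8, -23.6). That places the tangent points at G = (-64.8, -23.6) on VG and C = (-54.8, -33.6) on CE. Then |TC| = |C − T| = 64.3.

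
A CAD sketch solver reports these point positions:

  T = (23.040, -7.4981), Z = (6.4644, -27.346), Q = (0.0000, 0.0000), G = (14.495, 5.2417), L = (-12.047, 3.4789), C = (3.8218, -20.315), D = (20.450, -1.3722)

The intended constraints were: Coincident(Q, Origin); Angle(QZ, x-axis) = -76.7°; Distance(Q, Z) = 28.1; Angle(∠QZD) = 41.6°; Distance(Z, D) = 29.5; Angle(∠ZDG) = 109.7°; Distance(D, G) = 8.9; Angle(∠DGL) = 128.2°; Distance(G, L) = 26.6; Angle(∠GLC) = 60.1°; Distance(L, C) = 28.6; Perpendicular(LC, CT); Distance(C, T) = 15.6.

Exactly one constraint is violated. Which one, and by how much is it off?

Distance(C, T) = 15.6 — off by 7.50.

Q = (0.00, 0.00) ✓; QZ at -76.70° ✓; |QZ| = 28.10 ✓; ∠QZD = 41.60° ✓; |ZD| = 29.50 ✓; ∠ZDG = 109.7° ✓; |DG| = 8.900 ✓; ∠DGL = 128.2° ✓; |GL| = 26.60 ✓; ∠GLC = 60.10° ✓; |LC| = 28.60 ✓; ∠(LC, CT) = 90.00° ✓; |CT| = 23.10 ✗.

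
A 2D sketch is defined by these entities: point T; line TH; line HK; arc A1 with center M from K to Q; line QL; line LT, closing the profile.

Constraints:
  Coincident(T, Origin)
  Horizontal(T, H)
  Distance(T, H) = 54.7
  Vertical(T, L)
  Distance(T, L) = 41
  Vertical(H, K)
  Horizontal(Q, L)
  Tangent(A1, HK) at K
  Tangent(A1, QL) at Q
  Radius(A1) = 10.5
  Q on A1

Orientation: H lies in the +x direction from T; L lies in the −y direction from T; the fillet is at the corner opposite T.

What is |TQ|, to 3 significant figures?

60.3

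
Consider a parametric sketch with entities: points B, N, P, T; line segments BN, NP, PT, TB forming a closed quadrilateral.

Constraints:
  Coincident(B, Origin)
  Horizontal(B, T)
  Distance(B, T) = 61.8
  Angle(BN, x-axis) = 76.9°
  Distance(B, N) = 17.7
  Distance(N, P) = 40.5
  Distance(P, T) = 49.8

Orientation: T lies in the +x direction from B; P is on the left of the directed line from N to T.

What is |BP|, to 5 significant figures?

55.466

B is at the origin; BT is horizontal with |BT| = 61.8 and T in +x, so T = (61.8, 0). BN runs at 76.9° with |BN| = 17.7, so N = (4.0117, 17.239). P is determined by |NP| = 40.5 and |PT| = 49.8 together: it lies at the intersection of circle(N, 40.5) and circle(T, 49.8). With |NT| = 60.305, the foot of the radical line on NT is 23.190 from N and the perpendicular offset is √(40.5² − 23.190²) = 33.204. Taking the left-of-NT solution: P = (35.726, 42.428).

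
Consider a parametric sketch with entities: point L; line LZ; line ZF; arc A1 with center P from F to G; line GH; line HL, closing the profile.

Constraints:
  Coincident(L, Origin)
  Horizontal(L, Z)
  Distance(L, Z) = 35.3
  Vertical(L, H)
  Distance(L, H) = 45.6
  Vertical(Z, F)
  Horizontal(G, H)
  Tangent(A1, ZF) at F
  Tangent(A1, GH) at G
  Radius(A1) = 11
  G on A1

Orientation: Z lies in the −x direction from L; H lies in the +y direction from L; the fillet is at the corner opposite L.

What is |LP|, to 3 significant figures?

42.3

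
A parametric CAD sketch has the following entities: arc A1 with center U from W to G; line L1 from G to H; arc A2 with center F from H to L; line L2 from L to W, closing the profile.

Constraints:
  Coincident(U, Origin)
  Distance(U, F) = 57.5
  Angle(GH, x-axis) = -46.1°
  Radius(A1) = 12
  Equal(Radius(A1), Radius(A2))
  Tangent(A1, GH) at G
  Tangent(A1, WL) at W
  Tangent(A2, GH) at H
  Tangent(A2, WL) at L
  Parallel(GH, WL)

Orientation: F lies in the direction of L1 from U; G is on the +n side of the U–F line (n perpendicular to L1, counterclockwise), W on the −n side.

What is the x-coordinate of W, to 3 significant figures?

-8.65

The slot axis is L1's direction at -46.1°, so u = (cos -46.1°, sin -46.1°) = (0.693, -0.721) and n = (−sin -46.1°, cos -46.1°) = (0.721, 0.693). U is at the origin and F lies 57.5 along u from U, so F = 57.5·u = (39.9, -41.4). Tangency of A1 to both parallel lines with radius 12.0 puts G and W at U ± 12.0·n: G = (8.65, 8.32), W = (-8.65, -8.32). So W.x = -8.65.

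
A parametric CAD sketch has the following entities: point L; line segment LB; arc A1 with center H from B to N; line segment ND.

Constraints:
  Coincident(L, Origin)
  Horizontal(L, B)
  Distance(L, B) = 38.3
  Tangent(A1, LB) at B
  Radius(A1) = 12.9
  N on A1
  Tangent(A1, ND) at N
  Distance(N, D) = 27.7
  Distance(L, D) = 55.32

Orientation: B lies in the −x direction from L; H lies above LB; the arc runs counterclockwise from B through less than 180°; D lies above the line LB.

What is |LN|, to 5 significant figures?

31.007

Checks: |LB| = 38.30 ✓; |HN| = 12.90 ✓; ∠(HN, ND) = 90.00° ✓; |ND| = 27.70 ✓; |LD| = 55.32 ✓.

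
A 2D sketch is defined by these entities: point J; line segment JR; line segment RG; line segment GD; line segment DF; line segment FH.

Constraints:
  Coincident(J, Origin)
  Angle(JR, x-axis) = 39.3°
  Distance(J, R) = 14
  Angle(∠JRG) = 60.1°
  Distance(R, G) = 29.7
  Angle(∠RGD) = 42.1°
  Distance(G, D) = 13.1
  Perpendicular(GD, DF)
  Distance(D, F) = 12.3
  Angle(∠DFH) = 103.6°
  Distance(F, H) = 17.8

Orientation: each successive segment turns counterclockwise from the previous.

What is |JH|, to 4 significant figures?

30.95

The perpendicularity gives DF at right angles to GD, so DF runs at 27.10°; with |DF| = 12.3, F = (-0.01330, 13.36). ∠DFH = 103.6° gives FH at 103.5° from the x-axis; with |FH| = 17.8, H = (-4.169, 30.66). Then |JH| = |H − J| = 30.95.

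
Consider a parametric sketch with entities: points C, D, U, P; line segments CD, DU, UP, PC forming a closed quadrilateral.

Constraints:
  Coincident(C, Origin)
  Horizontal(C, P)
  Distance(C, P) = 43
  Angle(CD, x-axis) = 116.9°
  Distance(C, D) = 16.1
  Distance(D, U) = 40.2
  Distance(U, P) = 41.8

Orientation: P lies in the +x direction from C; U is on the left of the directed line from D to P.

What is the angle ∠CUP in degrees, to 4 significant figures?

58.79°

Checks: |DU| = 40.20 ✓; |UP| = 41.80 ✓.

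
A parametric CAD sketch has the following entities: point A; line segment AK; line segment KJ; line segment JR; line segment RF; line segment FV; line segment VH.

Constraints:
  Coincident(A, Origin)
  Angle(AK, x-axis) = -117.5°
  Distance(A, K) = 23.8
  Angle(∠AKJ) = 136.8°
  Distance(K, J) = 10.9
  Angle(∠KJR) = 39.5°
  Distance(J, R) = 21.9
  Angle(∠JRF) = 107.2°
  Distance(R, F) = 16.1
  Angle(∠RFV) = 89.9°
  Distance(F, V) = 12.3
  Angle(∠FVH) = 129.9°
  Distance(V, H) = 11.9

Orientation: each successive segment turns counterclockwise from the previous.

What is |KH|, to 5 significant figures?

6.5814

A is at the origin; AK runs at -117.5° with length 23.8, so K = (-10.990, -21.111). ∠AKJ = 136.8° gives KJ at -74.300° from the x-axis; with |KJ| = 10.9, J = (-8.0401, -31.604). ∠KJR = 39.5° gives JR at 66.200° from the x-axis; with |JR| = 21.9, R = (0.79757, -11.567). ∠JRF = 107.2° gives RF at 139.00° from the x-axis; with |RF| = 16.1, F = (-11.353, -1.0040). ∠RFV = 89.9° gives FV at -130.90° from the x-axis; with |FV| = 12.3, V = (-19.407, -10.301). ∠FVH = 129.9° gives VH at -80.800° from the x-axis; with |VH| = 11.9, H = (-17.504, -22.048). Then |KH| = |H − K| = 6.5814.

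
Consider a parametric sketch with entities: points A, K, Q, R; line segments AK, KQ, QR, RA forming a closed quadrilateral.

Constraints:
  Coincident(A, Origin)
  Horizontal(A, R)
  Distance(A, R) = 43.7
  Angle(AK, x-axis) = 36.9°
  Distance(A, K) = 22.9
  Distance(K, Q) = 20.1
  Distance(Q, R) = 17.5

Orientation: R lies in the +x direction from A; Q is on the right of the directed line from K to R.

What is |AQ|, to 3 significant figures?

27.2

A is at the origin; A and R share the same y with |AR| = 43.7 and R in +x, so R = (43.7, 0). AK runs at 36.9° with |AK| = 22.9, so K = (18.3, 13.7). Q is determined by |KQ| = 20.1 and |QR| = 17.5 together: it lies at the intersection of circle(K, 20.1) and circle(R, 17.5). With |KR| = 28.9, the foot of the radical line on KR is 16.1 from K and the perpendicular offset is √(20.1² − 16.1²) = 12.0. Taking the right-of-KR solution: Q = (26.8, -4.48).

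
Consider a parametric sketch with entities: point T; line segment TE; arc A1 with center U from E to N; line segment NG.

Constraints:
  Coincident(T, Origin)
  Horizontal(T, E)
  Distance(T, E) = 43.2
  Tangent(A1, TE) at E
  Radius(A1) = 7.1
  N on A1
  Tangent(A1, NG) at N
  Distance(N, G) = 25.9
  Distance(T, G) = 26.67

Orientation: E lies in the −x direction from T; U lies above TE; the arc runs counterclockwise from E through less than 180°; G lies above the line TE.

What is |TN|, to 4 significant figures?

38.58

T is at the origin; TE is horizontal with |TE| = 43.2 and E on the −x side, so E = (-43.20, 0.000). The tangent condition forces UE to be normal to TE, so U = E + (0, 7.1) = (-43.20, 7.100). Since UN ⟂ NG (tangency), |UG| = √(7.1² + 25.9²) = 26.86 regardless of where N sits on A1. So G lies on both circle(T, 26.67) and circle(U, 26.86); the above-TE intersection is G = (-18.99, 18.73). N is the foot of the tangent from G: N = (-38.54, 1.740).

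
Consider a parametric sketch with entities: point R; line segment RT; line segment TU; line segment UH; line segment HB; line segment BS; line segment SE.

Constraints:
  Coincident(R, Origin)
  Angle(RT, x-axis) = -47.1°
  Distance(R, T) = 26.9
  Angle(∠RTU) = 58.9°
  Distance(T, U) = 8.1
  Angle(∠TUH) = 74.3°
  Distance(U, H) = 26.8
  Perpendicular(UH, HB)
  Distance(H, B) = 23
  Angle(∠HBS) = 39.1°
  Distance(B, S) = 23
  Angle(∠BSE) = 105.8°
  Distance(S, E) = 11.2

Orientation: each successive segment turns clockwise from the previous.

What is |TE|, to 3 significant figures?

20.3

R is at the origin; RT runs at -47.1° with length 26.9, so T = (18.3, -19.7). ∠RTU = 58.9° gives TU at -168° from the x-axis; with |TU| = 8.1, U = (10.4, -21.4). ∠TUH = 74.3° gives UH at 86.1° from the x-axis; with |UH| = 26.8, H = (12.2, 5.38). UH ⟂ HB, so HB runs at -3.90°; with |HB| = 23.0, B = (35.2, 3.81). ∠HBS = 39.1° gives BS at -145° from the x-axis; with |BS| = 23.0, S = (16.4, -9.45). ∠BSE = 105.8° gives SE at 141° from the x-axis; with |SE| = 11.2, E = (7.65, -2.40). Then |TE| = |E − T| = 20.3.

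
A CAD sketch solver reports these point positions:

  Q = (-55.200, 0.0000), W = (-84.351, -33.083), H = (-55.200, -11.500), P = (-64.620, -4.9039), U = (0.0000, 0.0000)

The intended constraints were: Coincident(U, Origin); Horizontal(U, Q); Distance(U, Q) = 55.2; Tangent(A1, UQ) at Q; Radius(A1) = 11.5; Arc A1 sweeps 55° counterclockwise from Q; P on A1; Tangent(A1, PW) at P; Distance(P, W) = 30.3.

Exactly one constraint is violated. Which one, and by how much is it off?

Distance(P, W) = 30.3 — off by 4.10.

U = (0.00, 0.00) ✓; U.y = 0.00, Q.y = 0.00 ✓; |UQ| = 55.20 ✓; ∠(HQ, QU) = 90.00° ✓; |HQ| = 11.50 ✓; bearing(H→P) − bearing(H→Q) = 55.00° ✓; |HP| = 11.50 ✓; ∠(HP, PW) = 90.00° ✓; |PW| = 34.40 ✗.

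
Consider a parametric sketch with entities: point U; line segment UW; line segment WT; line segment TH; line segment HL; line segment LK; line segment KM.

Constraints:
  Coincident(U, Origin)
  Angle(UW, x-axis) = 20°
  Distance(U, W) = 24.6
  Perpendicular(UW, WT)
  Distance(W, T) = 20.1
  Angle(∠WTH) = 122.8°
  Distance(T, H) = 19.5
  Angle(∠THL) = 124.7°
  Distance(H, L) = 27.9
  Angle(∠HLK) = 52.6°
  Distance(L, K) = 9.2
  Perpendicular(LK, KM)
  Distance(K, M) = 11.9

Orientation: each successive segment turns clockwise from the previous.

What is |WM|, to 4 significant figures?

38.16

U is at the origin; UW runs at 20.0° with length 24.6, so W = (23.12, 8.414). UW is perpendicular to WT, so WT runs at -70.00°; with |WT| = 20.1, T = (29.99, -10.47). ∠WTH = 122.8° gives TH at -127.2° from the x-axis; with |TH| = 19.5, H = (18.20, -26.01). ∠THL = 124.7° gives HL at 177.5° from the x-axis; with |HL| = 27.9, L = (-9.672, -24.79). ∠HLK = 52.6° gives LK at 50.10° from the x-axis; with |LK| = 9.2, K = (-3.771, -17.73). LK ⟂ KM, so KM runs at -39.90°; with |KM| = 11.9, M = (5.359, -25.36). Then |WM| = |M − W| = 38.16.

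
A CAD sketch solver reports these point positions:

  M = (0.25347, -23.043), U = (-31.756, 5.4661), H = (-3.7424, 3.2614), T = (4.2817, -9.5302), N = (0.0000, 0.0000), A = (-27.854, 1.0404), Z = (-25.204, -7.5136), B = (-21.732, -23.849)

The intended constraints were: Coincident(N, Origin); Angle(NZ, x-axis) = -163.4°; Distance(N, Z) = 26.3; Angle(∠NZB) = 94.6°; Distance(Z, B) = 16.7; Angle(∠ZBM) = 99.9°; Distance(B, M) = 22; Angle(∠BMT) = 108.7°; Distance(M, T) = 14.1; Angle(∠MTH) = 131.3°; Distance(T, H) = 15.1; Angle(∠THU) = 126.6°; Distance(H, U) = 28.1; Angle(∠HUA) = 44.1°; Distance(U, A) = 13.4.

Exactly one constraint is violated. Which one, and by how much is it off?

Distance(U, A) = 13.4 — off by 7.50.

N = (0.00, 0.00) ✓; NZ at -163.4° ✓; |NZ| = 26.30 ✓; ∠NZB = 94.60° ✓; |ZB| = 16.70 ✓; ∠ZBM = 99.90° ✓; |BM| = 22.00 ✓; ∠BMT = 108.7° ✓; |MT| = 14.10 ✓; ∠MTH = 131.3° ✓; |TH| = 15.10 ✓; ∠THU = 126.6° ✓; |HU| = 28.10 ✓; ∠HUA = 44.10° ✓; |UA| = 5.900 ✗.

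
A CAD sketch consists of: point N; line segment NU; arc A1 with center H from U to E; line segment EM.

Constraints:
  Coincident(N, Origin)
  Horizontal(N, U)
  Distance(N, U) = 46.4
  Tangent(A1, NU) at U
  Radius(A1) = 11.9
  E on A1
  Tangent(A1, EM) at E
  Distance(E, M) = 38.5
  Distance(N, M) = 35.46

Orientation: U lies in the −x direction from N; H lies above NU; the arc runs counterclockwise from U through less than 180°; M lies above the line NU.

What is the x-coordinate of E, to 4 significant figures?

-37.39

Checks: |HE| = 11.90 ✓; ∠(HE, EM) = 90.00° ✓; |EM| = 38.50 ✓; |NM| = 35.46 ✓.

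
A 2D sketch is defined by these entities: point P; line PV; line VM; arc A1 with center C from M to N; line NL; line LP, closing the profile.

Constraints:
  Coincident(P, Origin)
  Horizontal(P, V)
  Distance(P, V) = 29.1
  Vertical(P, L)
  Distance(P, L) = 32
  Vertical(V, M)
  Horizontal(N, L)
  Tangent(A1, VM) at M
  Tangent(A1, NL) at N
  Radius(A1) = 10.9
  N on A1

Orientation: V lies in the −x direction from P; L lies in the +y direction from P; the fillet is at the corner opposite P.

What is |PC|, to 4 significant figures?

27.86

P is at the origin; PV is horizontal with |PV| = 29.1 and V on the −x side, so V = (-29.10, 0.000). P and L share the same x with |PL| = 32.0 and L on the +y side, so L = (0.000, 32.00). The virtual corner opposite P is at (-29.10, 32.00). The tangent condition forces CM to be normal to VM and A1 meets NL tangentially, so CN is at right angles to NL, with radius 10.9, so the center C sits 10.9 in from both sides at C = (-18.20, 21.10). Then |PC| = |C − P| = 27.86.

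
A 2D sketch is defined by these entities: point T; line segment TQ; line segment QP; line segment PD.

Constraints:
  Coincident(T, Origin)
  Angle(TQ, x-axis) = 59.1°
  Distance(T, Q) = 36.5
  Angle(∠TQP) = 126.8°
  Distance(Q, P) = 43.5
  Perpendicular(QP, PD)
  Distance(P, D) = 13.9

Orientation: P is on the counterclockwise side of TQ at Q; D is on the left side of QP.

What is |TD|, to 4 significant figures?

67.14

∠TQP = 126.8°, so QP runs at 59.1° + (180° − 126.8°) = 112.3° from the x-axis; with |QP| = 43.5, P = Q + 43.5·(cos 112.3°, sin 112.3°) = (2.238, 71.57). The perpendicularity gives PD at right angles to QP; with |PD| = 13.9 on the left of QP, D = P + 13.9·(-0.9252, -0.3795) = (-10.62, 66.29). Then |TD| = |D − T| = 67.14.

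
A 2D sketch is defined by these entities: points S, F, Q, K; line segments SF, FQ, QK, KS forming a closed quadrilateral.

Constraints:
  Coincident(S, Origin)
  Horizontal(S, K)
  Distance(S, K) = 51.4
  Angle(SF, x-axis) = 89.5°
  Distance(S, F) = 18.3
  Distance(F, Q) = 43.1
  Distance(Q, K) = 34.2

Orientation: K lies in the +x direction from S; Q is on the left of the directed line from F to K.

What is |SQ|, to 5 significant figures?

52.214

Checks: |FQ| = 43.10 ✓; |QK| = 34.20 ✓.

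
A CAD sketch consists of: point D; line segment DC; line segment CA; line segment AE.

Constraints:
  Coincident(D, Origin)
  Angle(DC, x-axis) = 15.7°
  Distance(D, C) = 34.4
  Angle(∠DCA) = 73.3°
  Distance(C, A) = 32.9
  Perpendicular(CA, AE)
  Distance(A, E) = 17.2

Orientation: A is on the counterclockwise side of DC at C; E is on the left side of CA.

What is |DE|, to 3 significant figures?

27.9

D is at the origin; DC runs at 15.7° with length 34.4, so C = 34.4·(cos 15.7°, sin 15.7°) = (33.1, 9.31). ∠DCA = 73.3°, so CA runs at 15.7° + (180° − 73.3°) = 122° from the x-axis; with |CA| = 32.9, A = C + 32.9·(cos 122°, sin 122°) = (15.5, 37.1). CA ⟂ AE; with |AE| = 17.2 on the left of CA, E = A + 17.2·(-0.844, -0.536) = (0.965, 27.9). Then |DE| = |E − D| = 27.9.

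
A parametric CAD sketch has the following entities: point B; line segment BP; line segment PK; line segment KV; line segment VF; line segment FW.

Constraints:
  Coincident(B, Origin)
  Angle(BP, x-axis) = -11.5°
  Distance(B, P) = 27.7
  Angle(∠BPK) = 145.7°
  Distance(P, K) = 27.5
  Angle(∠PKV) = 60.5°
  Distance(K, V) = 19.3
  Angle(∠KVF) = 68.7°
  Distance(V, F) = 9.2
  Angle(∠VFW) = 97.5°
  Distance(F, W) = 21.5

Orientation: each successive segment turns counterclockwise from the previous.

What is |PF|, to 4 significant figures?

15.55

B is at the origin; BP runs at -11.5° with length 27.7, so P = (27.14, -5.522). ∠BPK = 145.7° gives PK at 22.80° from the x-axis; with |PK| = 27.5, K = (52.50, 5.134). ∠PKV = 60.5° gives KV at 142.3° from the x-axis; with |KV| = 19.3, V = (37.22, 16.94). ∠KVF = 68.7° gives VF at -106.4° from the x-axis; with |VF| = 9.2, F = (34.63, 8.111). Then |PF| = |F − P| = 15.55.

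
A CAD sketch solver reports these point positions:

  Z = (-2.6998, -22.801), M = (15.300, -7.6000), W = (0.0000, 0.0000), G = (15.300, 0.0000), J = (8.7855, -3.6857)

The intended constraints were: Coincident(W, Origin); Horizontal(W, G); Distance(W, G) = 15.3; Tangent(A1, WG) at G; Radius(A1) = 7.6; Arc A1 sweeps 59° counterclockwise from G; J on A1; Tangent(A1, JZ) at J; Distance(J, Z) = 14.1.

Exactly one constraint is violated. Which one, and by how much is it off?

Distance(J, Z) = 14.1 — off by 8.20.

W = (0.00, 0.00) ✓; W.y = 0.00, G.y = 0.00 ✓; |WG| = 15.30 ✓; ∠(MG, GW) = 90.00° ✓; |MG| = 7.600 ✓; bearing(M→J) − bearing(M→G) = 59.00° ✓; |MJ| = 7.600 ✓; ∠(MJ, JZ) = 90.00° ✓; |JZ| = 22.30 ✗.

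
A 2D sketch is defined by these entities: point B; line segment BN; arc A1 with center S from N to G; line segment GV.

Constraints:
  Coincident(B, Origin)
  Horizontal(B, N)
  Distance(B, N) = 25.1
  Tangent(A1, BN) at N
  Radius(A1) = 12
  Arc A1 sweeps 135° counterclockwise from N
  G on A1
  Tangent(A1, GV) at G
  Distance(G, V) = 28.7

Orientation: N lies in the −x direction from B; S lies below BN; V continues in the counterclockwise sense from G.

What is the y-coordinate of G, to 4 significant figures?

-20.49

A1 meets BN tangentially, so SN is at right angles to BN, so S = N + (0, -12) = (-25.10, -12.00). On A1, N sits at bearing 90° from S; a 135° counterclockwise sweep puts G at bearing 225°, so G = S + 12.0·(cos 225°, sin 225°) = (-33.59, -20.49). So G.y = -20.49.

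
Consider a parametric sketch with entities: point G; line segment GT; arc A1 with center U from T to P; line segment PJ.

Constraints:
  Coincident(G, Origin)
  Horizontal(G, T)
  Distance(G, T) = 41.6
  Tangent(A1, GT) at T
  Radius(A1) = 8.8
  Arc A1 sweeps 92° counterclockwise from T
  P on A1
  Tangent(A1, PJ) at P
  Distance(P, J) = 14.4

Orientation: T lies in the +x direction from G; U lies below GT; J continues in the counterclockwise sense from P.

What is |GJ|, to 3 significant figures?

40.8

On A1, T sits at bearing 90° from U; a 92° counterclockwise sweep puts P at bearing 182°, so P = U + 8.8·(cos 182°, sin 182°) = (32.8, -9.11). A1 meets PJ tangentially, so UP is at right angles to PJ, so PJ runs along (−sin 182°, cos 182°); with |PJ| = 14.4, J = (33.3, -23.5). Then |GJ| = |J − G| = 40.8.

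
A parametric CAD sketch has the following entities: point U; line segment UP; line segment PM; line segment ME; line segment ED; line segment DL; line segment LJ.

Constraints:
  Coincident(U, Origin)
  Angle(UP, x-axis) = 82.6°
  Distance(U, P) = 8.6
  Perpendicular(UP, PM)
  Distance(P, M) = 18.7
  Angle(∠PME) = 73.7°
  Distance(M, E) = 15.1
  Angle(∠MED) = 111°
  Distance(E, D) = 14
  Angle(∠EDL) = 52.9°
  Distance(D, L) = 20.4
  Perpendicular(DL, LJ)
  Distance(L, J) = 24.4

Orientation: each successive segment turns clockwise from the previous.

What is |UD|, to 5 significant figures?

7.0586

U is at the origin; UP runs at 82.6° with length 8.6, so P = (1.1076, 8.5284). UP ⟂ PM, so PM runs at -7.4000°; with |PM| = 18.7, M = (19.652, 6.1199). ∠PME = 73.7° gives ME at -113.70° from the x-axis; with |ME| = 15.1, E = (13.582, -7.7066). ∠MED = 111.0° gives ED at 177.30° from the x-axis; with |ED| = 14.0, D = (-0.40198, -7.0471). Then |UD| = |D − U| = 7.0586.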